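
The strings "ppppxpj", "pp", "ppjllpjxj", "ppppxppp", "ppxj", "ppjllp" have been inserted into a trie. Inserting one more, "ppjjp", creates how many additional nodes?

2

The longest prefix of "ppjjp" already in the trie is "ppj" (length 3).
So 5 − 3 = 2 new nodes.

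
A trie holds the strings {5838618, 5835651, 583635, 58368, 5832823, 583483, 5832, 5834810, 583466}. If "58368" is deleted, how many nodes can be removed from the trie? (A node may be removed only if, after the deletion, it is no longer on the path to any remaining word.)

1

Walk "58368" from the leaf back toward the root, removing each node that no remaining word uses.
The suffix "8" (1 node) is used only by "58368"; the node for "5836" still has the child "3", so pruning stops there.
Nodes removed: 1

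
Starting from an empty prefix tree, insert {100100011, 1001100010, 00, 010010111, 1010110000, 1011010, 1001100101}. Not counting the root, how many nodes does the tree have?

Trie structure (* marks end of a word):
(root)
├─ 0
│  ├─ 0 *
│  └─ 1
│     └─ 0
│        └─ 0
│           └─ 1
│              └─ 0
│                 └─ 1
│                    └─ 1
│                       └─ 1 *
└─ 1
   └─ 0
      ├─ 0
      │  └─ 1
      │     ├─ 0
      │     │  └─ 0
      │     │     └─ 0
      │     │        └─ 1
      │     │           └─ 1 *
      │     └─ 1
      │        └─ 0
      │           └─ 0
      │              ├─ 0
      │              │  └─ 1
      │              │     └─ 0 *
      │              └─ 1
      │                 └─ 0
      │                    └─ 1 *
      └─ 1
         ├─ 0
         │  └─ 1
         │     └─ 1
         │        └─ 0
         │           └─ 0
         │              └─ 0
         │                 └─ 0 *
         └─ 1
            └─ 0
               └─ 1
                  └─ 0 *
Counting every labelled node above: 40.

40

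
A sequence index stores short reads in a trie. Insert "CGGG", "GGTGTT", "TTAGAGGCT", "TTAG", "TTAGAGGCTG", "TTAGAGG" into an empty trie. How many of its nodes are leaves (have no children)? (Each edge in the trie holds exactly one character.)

Leaves are exactly the stored words that no other stored word extends.
Those words: "CGGG", "GGTGTT", "TTAGAGGCTG"
Leaf count: 3

3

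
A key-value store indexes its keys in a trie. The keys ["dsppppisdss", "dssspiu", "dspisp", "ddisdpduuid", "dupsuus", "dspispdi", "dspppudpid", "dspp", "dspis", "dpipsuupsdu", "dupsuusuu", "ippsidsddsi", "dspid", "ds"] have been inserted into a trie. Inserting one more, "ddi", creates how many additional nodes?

"ddi" is already a full path in the trie; only an end-marker is added.
No new nodes are needed: 0.

0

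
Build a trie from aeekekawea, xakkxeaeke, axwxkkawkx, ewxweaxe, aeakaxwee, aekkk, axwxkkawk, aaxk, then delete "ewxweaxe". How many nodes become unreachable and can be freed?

8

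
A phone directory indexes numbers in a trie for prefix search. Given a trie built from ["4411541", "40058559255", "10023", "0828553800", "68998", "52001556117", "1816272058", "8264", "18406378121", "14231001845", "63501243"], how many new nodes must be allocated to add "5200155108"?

3

Walking "5200155108" from the root, the first 7 characters ("5200155") follow existing edges; "1" is the first miss.
New nodes needed: |"5200155108"| − 7 = 10 − 7 = 3.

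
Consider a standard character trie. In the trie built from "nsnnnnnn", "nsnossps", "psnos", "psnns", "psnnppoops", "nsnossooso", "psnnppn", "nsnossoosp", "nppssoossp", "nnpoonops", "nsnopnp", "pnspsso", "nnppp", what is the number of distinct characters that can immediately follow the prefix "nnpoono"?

1

Walk "nnpoono" from the root, arriving at one node.
Distinct next characters after "nnpoono": p.
That node has 1 child edge.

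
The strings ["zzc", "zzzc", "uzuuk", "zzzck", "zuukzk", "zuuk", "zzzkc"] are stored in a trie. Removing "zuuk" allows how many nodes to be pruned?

Walk "zuuk" from the leaf back toward the root, removing each node that no remaining word uses.
Every node on "zuuk" is still needed (e.g. by "zuukzk"), so nothing is freed.
Nodes removed: 0

0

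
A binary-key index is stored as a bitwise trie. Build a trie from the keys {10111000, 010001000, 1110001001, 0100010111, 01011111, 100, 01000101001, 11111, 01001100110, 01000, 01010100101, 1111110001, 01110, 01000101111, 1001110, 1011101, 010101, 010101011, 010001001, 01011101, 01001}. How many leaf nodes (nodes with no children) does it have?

15

Leaves are exactly the stored words that no other stored word extends.
Those words: "010001000", "010001001", "01000101001", "01000101111", "01001100110", "01010100101", "010101011", "01011101", "01011111", "01110", "1001110", "10111000", "1011101", "1110001001", "1111110001"
Leaf count: 15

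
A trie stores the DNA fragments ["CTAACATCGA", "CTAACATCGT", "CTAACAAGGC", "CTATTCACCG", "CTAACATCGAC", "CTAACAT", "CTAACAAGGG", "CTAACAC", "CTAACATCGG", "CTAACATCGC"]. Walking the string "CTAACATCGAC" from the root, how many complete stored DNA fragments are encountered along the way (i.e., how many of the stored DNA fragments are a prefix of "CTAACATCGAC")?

Check each prefix of "CTAACATCGAC" against the stored set — each match is an end-marker on the path.
Prefixes of the query that are stored words: "CTAACAT", "CTAACATCGA", "CTAACATCGAC"
Count: 3

3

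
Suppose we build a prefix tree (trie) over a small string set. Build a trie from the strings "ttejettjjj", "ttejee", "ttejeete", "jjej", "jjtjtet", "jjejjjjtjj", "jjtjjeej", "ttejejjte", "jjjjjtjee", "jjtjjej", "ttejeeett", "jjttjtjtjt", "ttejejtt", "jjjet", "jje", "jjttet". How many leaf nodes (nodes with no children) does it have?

Leaves are exactly the stored words that no other stored word extends.
Those words: "jjejjjjtjj", "jjjet", "jjjjjtjee", "jjtjjeej", "jjtjjej", "jjtjtet", "jjttet", "jjttjtjtjt", "ttejeeett", "ttejeete", "ttejejjte", "ttejejtt", "ttejettjjj"
Leaf count: 13

13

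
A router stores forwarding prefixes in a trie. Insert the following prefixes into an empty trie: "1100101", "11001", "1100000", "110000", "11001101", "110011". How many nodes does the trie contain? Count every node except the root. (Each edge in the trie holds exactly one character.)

13

Insert word by word; a character creates a node only if that edge doesn't already exist:
  "1100101" → 7 new (1, 1, 0, 0, 1, 0, 1)
  "11001" → prefix "11001" already present; 0 new (none)
  "1100000" → prefix "1100" already present; 3 new (0, 0, 0)
  "110000" → prefix "110000" already present; 0 new (none)
  "11001101" → prefix "11001" already present; 3 new (1, 0, 1)
  "110011" → prefix "110011" already present; 0 new (none)
Total nodes = 7 + 0 + 3 + 0 + 3 + 0 = 13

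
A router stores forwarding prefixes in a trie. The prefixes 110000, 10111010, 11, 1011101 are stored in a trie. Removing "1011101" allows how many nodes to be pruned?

After clearing the end-marker at "1011101", prune upward until reaching a node still needed by another word.
Every node on "1011101" is still needed (e.g. by "10111010"), so nothing is freed.
Nodes removed: 0

0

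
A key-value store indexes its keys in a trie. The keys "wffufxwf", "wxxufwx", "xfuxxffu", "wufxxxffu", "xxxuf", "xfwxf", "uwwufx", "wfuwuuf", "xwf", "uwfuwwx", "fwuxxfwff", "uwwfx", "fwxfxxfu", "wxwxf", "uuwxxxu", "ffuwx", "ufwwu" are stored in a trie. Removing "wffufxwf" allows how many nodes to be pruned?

Walk "wffufxwf" from the leaf back toward the root, removing each node that no remaining word uses.
The suffix "fufxwf" (6 nodes) is used only by "wffufxwf"; the node for "wf" still has the child "u", so pruning stops there.
Nodes removed: 6

6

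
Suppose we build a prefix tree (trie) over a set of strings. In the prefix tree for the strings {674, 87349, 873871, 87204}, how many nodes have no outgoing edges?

Leaves are exactly the stored words that no other stored word extends.
Those words: "674", "87204", "87349", "873871"
Leaf count: 4

4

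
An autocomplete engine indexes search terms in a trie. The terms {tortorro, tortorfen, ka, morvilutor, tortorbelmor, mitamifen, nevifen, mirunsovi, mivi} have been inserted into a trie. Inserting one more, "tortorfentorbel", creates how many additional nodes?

6

The longest prefix of "tortorfentorbel" already in the trie is "tortorfen" (length 9).
Each of the 6 remaining characters creates one node.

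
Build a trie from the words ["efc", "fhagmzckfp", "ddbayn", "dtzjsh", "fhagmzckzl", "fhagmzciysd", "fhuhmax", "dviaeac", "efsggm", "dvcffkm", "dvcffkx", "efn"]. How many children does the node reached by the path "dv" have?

2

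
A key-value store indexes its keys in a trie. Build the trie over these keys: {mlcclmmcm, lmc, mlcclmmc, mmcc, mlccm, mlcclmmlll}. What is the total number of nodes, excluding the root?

19

Trace insertions, counting only characters that open a new branch:
  "mlcclmmcm" → 9 new (m, l, c, c, l, m, m, c, m)
  "lmc" → 3 new (l, m, c)
  "mlcclmmc" → prefix "mlcclmmc" already present; 0 new (none)
  "mmcc" → prefix "m" already present; 3 new (m, c, c)
  "mlccm" → prefix "mlcc" already present; 1 new (m)
  "mlcclmmlll" → prefix "mlcclmm" already present; 3 new (l, l, l)
Total nodes = 9 + 3 + 0 + 3 + 1 + 3 = 19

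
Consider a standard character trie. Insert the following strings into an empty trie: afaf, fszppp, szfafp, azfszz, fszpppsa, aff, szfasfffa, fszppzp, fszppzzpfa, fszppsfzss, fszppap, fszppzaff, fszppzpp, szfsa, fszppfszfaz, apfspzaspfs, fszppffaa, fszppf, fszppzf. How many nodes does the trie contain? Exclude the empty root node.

Trace insertions, counting only characters that open a new branch:
  "afaf" → 4 new (a, f, a, f)
  "fszppp" → 6 new (f, s, z, p, p, p)
  "szfafp" → 6 new (s, z, f, a, f, p)
  "azfszz" → prefix "a" already present; 5 new (z, f, s, z, z)
  "fszpppsa" → prefix "fszppp" already present; 2 new (s, a)
  "aff" → prefix "af" already present; 1 new (f)
  "szfasfffa" → prefix "szfa" already present; 5 new (s, f, f, f, a)
  "fszppzp" → prefix "fszpp" already present; 2 new (z, p)
  "fszppzzpfa" → prefix "fszppz" already present; 4 new (z, p, f, a)
  "fszppsfzss" → prefix "fszpp" already present; 5 new (s, f, z, s, s)
  "fszppap" → prefix "fszpp" already present; 2 new (a, p)
  "fszppzaff" → prefix "fszppz" already present; 3 new (a, f, f)
  "fszppzpp" → prefix "fszppzp" already present; 1 new (p)
  "szfsa" → prefix "szf" already present; 2 new (s, a)
  "fszppfszfaz" → prefix "fszpp" already present; 6 new (f, s, z, f, a, z)
  "apfspzaspfs" → prefix "a" already present; 10 new (p, f, s, p, z, a, s, p, f, s)
  "fszppffaa" → prefix "fszppf" already present; 3 new (f, a, a)
  "fszppf" → prefix "fszppf" already present; 0 new (none)
  "fszppzf" → prefix "fszppz" already present; 1 new (f)
Total nodes = 4 + 6 + 6 + 5 + 2 + 1 + 5 + 2 + 4 + 5 + 2 + 3 + 1 + 2 + 6 + 10 + 3 + 0 + 1 = 68

68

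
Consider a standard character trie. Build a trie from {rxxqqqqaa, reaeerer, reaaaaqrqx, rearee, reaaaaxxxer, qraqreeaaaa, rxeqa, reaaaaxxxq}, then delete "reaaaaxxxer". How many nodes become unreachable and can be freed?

2

After clearing the end-marker at "reaaaaxxxer", prune upward until reaching a node still needed by another word.
The suffix "er" (2 nodes) is used only by "reaaaaxxxer"; the node for "reaaaaxxx" still has the child "q", so pruning stops there.
Nodes removed: 2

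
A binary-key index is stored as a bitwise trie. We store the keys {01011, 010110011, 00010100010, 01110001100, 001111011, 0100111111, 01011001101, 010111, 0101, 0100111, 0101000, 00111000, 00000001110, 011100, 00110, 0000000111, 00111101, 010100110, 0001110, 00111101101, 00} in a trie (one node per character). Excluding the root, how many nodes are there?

68

For each word, the new-node count is its length minus the longest prefix already in the trie:
  "01011" → 5 new (0, 1, 0, 1, 1)
  "010110011" → prefix "01011" already present; 4 new (0, 0, 1, 1)
  "00010100010" → prefix "0" already present; 10 new (0, 0, 1, 0, 1, 0, 0, 0, 1, 0)
  "01110001100" → prefix "01" already present; 9 new (1, 1, 0, 0, 0, 1, 1, 0, 0)
  "001111011" → prefix "00" already present; 7 new (1, 1, 1, 1, 0, 1, 1)
  "0100111111" → prefix "010" already present; 7 new (0, 1, 1, 1, 1, 1, 1)
  "01011001101" → prefix "010110011" already present; 2 new (0, 1)
  "010111" → prefix "01011" already present; 1 new (1)
  "0101" → prefix "0101" already present; 0 new (none)
  "0100111" → prefix "0100111" already present; 0 new (none)
  "0101000" → prefix "0101" already present; 3 new (0, 0, 0)
  "00111000" → prefix "00111" already present; 3 new (0, 0, 0)
  "00000001110" → prefix "000" already present; 8 new (0, 0, 0, 0, 1, 1, 1, 0)
  "011100" → prefix "011100" already present; 0 new (none)
  "00110" → prefix "0011" already present; 1 new (0)
  "0000000111" → prefix "0000000111" already present; 0 new (none)
  "00111101" → prefix "00111101" already present; 0 new (none)
  "010100110" → prefix "010100" already present; 3 new (1, 1, 0)
  "0001110" → prefix "0001" already present; 3 new (1, 1, 0)
  "00111101101" → prefix "001111011" already present; 2 new (0, 1)
  "00" → prefix "00" already present; 0 new (none)
Total nodes = 5 + 4 + 10 + 9 + 7 + 7 + 2 + 1 + 0 + 0 + 3 + 3 + 8 + 0 + 1 + 0 + 0 + 3 + 3 + 2 + 0 = 68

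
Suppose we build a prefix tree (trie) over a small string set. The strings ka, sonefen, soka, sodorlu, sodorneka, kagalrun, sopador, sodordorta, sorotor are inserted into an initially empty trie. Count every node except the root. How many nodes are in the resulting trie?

41

Count nodes per top-level branch (shared prefixes stored once):
  'k'-branch (ka, kagalrun): 8 nodes
  's'-branch (sodordorta, sodorlu, sodorneka, soka, sonefen, sopador, sorotor): 33 nodes
Sum: 41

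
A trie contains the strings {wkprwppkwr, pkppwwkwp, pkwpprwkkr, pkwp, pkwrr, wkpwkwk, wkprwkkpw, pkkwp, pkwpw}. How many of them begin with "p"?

6

Walk to "p"; the words in its subtree are exactly those with that prefix.
Matches: "pkkwp", "pkppwwkwp", "pkwp", "pkwpprwkkr", "pkwpw", "pkwrr"
Count: 6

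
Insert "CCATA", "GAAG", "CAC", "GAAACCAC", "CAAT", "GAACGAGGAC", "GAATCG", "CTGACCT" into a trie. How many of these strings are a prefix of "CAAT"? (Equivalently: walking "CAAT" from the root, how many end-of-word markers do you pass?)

1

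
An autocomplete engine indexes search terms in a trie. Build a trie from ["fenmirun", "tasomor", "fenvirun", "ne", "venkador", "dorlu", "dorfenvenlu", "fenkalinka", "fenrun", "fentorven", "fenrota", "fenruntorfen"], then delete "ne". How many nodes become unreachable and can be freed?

2

Walk "ne" from the leaf back toward the root, removing each node that no remaining word uses.
No other word shares any prefix with "ne", so all 2 of its nodes go.
Nodes removed: 2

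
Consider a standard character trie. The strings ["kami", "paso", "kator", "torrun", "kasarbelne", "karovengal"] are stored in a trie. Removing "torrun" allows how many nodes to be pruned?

A node on "torrun"'s path can go only if nothing else ends at it or branches off below it.
No other word shares any prefix with "torrun", so all 6 of its nodes go.
Nodes removed: 6

6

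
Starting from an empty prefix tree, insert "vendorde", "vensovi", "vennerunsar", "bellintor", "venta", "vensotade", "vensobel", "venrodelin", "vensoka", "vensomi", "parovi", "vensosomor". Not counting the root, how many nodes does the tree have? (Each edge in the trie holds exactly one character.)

For each word, the new-node count is its length minus the longest prefix already in the trie:
  "vendorde" → 8 new (v, e, n, d, o, r, d, e)
  "vensovi" → prefix "ven" already present; 4 new (s, o, v, i)
  "vennerunsar" → prefix "ven" already present; 8 new (n, e, r, u, n, s, a, r)
  "bellintor" → 9 new (b, e, l, l, i, n, t, o, r)
  "venta" → prefix "ven" already present; 2 new (t, a)
  "vensotade" → prefix "venso" already present; 4 new (t, a, d, e)
  "vensobel" → prefix "venso" already present; 3 new (b, e, l)
  "venrodelin" → prefix "ven" already present; 7 new (r, o, d, e, l, i, n)
  "vensoka" → prefix "venso" already present; 2 new (k, a)
  "vensomi" → prefix "venso" already present; 2 new (m, i)
  "parovi" → 6 new (p, a, r, o, v, i)
  "vensosomor" → prefix "venso" already present; 5 new (s, o, m, o, r)
Total nodes = 8 + 4 + 8 + 9 + 2 + 4 + 3 + 7 + 2 + 2 + 6 + 5 = 60

60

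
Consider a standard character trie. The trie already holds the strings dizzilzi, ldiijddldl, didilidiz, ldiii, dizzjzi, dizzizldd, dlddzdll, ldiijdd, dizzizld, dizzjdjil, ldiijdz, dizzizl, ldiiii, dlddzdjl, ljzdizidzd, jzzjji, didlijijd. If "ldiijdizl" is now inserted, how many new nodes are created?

"ldiijd" is already a path in the trie; the remaining "izl" must be added.
New nodes needed: |"ldiijdizl"| − 6 = 9 − 6 = 3.

3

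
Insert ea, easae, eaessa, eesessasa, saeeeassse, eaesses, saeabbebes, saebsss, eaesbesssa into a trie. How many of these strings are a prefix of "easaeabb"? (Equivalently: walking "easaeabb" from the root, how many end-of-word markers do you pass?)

Walk "easaeabb" from the root; an end-of-word marker is hit whenever a stored word is a prefix of "easaeabb".
Prefixes of the query that are stored words: "ea", "easae"
Count: 2

2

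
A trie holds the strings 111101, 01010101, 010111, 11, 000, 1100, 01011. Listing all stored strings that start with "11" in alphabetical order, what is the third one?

DFS of the "11" subtree visits, in order: "11", "1100", "111101"
The 3rd is 111101.

111101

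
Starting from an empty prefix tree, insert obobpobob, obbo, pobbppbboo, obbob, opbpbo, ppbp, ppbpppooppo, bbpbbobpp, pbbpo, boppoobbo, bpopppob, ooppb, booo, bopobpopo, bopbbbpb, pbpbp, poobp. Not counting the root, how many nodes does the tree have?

For each word, the new-node count is its length minus the longest prefix already in the trie:
  "obobpobob" → 9 new (o, b, o, b, p, o, b, o, b)
  "obbo" → prefix "ob" already present; 2 new (b, o)
  "pobbppbboo" → 10 new (p, o, b, b, p, p, b, b, o, o)
  "obbob" → prefix "obbo" already present; 1 new (b)
  "opbpbo" → prefix "o" already present; 5 new (p, b, p, b, o)
  "ppbp" → prefix "p" already present; 3 new (p, b, p)
  "ppbpppooppo" → prefix "ppbp" already present; 7 new (p, p, o, o, p, p, o)
  "bbpbbobpp" → 9 new (b, b, p, b, b, o, b, p, p)
  "pbbpo" → prefix "p" already present; 4 new (b, b, p, o)
  "boppoobbo" → prefix "b" already present; 8 new (o, p, p, o, o, b, b, o)
  "bpopppob" → prefix "b" already present; 7 new (p, o, p, p, p, o, b)
  "ooppb" → prefix "o" already present; 4 new (o, p, p, b)
  "booo" → prefix "bo" already present; 2 new (o, o)
  "bopobpopo" → prefix "bop" already present; 6 new (o, b, p, o, p, o)
  "bopbbbpb" → prefix "bop" already present; 5 new (b, b, b, p, b)
  "pbpbp" → prefix "pb" already present; 3 new (p, b, p)
  "poobp" → prefix "po" already present; 3 new (o, b, p)
Total nodes = 9 + 2 + 10 + 1 + 5 + 3 + 7 + 9 + 4 + 8 + 7 + 4 + 2 + 6 + 5 + 3 + 3 = 88

88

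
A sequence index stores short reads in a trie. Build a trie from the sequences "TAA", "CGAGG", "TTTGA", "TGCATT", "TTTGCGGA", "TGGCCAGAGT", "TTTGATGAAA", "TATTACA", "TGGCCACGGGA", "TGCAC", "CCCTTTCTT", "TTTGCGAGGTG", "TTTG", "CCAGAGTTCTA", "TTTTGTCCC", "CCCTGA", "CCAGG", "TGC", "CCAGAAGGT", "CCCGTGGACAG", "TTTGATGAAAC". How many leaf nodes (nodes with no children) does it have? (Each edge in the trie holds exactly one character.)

Leaves are exactly the stored words that no other stored word extends.
Those words: "CCAGAAGGT", "CCAGAGTTCTA", "CCAGG", "CCCGTGGACAG", "CCCTGA", "CCCTTTCTT", "CGAGG", "TAA", "TATTACA", "TGCAC", "TGCATT", "TGGCCACGGGA", "TGGCCAGAGT", "TTTGATGAAAC", "TTTGCGAGGTG", "TTTGCGGA", "TTTTGTCCC"
Leaf count: 17

17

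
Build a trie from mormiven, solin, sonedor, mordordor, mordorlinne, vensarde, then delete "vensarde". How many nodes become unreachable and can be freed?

8

After clearing the end-marker at "vensarde", prune upward until reaching a node still needed by another word.
No other word shares any prefix with "vensarde", so all 8 of its nodes go.
Nodes removed: 8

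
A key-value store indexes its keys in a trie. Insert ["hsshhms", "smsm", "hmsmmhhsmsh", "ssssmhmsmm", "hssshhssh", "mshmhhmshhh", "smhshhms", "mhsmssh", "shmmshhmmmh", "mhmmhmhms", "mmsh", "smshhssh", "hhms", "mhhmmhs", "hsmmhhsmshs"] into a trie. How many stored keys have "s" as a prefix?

Traverse to the node for "s", then collect every word in that subtree.
Words under "s": shmmshhmmmh, smhshhms, smshhssh, smsm, ssssmhmsmm
Count: 5

5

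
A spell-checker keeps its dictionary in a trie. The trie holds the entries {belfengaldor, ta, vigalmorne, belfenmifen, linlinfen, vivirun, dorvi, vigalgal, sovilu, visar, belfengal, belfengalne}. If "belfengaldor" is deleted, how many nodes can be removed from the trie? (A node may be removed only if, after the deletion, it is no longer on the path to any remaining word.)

A node on "belfengaldor"'s path can go only if nothing else ends at it or branches off below it.
The suffix "dor" (3 nodes) is used only by "belfengaldor"; the node for "belfengal" still has the child "n", so pruning stops there.
Nodes removed: 3

3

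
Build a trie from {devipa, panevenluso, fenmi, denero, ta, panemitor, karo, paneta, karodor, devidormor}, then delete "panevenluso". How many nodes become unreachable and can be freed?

7

A node on "panevenluso"'s path can go only if nothing else ends at it or branches off below it.
The suffix "venluso" (7 nodes) is used only by "panevenluso"; the node for "pane" still has the child "m", so pruning stops there.
Nodes removed: 7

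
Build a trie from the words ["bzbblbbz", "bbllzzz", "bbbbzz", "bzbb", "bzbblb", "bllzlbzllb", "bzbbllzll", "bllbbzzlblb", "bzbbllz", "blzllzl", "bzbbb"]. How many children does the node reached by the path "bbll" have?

1

Follow the path "bbll" to its node, then look at its outgoing edges.
Characters that immediately follow "bbll" among the stored strings: {z}.
That node has 1 child edge.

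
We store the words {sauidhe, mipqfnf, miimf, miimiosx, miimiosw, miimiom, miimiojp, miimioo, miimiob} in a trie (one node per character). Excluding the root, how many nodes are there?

Insert word by word; a character creates a node only if that edge doesn't already exist:
  "sauidhe" → 7 new (s, a, u, i, d, h, e)
  "mipqfnf" → 7 new (m, i, p, q, f, n, f)
  "miimf" → prefix "mi" already present; 3 new (i, m, f)
  "miimiosx" → prefix "miim" already present; 4 new (i, o, s, x)
  "miimiosw" → prefix "miimios" already present; 1 new (w)
  "miimiom" → prefix "miimio" already present; 1 new (m)
  "miimiojp" → prefix "miimio" already present; 2 new (j, p)
  "miimioo" → prefix "miimio" already present; 1 new (o)
  "miimiob" → prefix "miimio" already present; 1 new (b)
Total nodes = 7 + 7 + 3 + 4 + 1 + 1 + 2 + 1 + 1 = 27

27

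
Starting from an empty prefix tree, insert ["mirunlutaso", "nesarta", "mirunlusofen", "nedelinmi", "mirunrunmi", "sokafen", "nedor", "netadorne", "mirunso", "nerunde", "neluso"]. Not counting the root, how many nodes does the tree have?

62

Count nodes per top-level branch (shared prefixes stored once):
  'm'-branch (mirunlusofen, mirunlutaso, mirunrunmi, mirunso): 23 nodes
  'n'-branch (nedelinmi, nedor, neluso, nerunde, nesarta, netadorne): 32 nodes
  's'-branch (sokafen): 7 nodes
Sum: 62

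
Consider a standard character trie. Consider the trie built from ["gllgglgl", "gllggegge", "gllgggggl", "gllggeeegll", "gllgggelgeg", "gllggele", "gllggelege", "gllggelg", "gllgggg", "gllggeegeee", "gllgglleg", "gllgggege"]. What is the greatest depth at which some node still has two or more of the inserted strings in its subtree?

8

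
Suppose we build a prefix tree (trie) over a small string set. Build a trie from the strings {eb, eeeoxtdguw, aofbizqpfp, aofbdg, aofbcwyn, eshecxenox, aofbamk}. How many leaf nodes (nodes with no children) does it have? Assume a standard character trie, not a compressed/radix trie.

7

A leaf is a node with no children — equivalently, the end of a word that is not a proper prefix of any other stored word.
Those words: "aofbamk", "aofbcwyn", "aofbdg", "aofbizqpfp", "eb", "eeeoxtdguw", "eshecxenox"
Leaf count: 7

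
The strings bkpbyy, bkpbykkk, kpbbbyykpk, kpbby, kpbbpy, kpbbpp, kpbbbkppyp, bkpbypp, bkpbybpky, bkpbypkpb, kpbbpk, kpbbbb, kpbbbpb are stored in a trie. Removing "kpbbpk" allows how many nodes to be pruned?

1

Walk "kpbbpk" from the leaf back toward the root, removing each node that no remaining word uses.
The suffix "k" (1 node) is used only by "kpbbpk"; the node for "kpbbp" still has the child "y", so pruning stops there.
Nodes removed: 1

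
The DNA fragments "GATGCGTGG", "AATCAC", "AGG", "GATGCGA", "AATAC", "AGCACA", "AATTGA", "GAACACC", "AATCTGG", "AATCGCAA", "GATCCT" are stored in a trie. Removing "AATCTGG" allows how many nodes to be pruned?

3

Walk "AATCTGG" from the leaf back toward the root, removing each node that no remaining word uses.
The suffix "TGG" (3 nodes) is used only by "AATCTGG"; the node for "AATC" still has the child "A", so pruning stops there.
Nodes removed: 3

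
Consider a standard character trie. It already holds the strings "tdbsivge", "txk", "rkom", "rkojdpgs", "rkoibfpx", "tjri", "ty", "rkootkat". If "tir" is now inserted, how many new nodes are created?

The longest prefix of "tir" already in the trie is "t" (length 1).
Each of the 2 remaining characters creates one node.

2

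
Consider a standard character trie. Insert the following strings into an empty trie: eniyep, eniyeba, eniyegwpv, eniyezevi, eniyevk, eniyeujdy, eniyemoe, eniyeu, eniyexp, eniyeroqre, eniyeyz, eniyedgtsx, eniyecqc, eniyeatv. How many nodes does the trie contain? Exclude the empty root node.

Trace insertions, counting only characters that open a new branch:
  "eniyep" → 6 new (e, n, i, y, e, p)
  "eniyeba" → prefix "eniye" already present; 2 new (b, a)
  "eniyegwpv" → prefix "eniye" already present; 4 new (g, w, p, v)
  "eniyezevi" → prefix "eniye" already present; 4 new (z, e, v, i)
  "eniyevk" → prefix "eniye" already present; 2 new (v, k)
  "eniyeujdy" → prefix "eniye" already present; 4 new (u, j, d, y)
  "eniyemoe" → prefix "eniye" already present; 3 new (m, o, e)
  "eniyeu" → prefix "eniyeu" already present; 0 new (none)
  "eniyexp" → prefix "eniye" already present; 2 new (x, p)
  "eniyeroqre" → prefix "eniye" already present; 5 new (r, o, q, r, e)
  "eniyeyz" → prefix "eniye" already present; 2 new (y, z)
  "eniyedgtsx" → prefix "eniye" already present; 5 new (d, g, t, s, x)
  "eniyecqc" → prefix "eniye" already present; 3 new (c, q, c)
  "eniyeatv" → prefix "eniye" already present; 3 new (a, t, v)
Total nodes = 6 + 2 + 4 + 4 + 2 + 4 + 3 + 0 + 2 + 5 + 2 + 5 + 3 + 3 = 45

45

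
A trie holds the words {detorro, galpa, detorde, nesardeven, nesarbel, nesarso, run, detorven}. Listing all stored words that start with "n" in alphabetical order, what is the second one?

nesardeven

Words with prefix "n", in lexicographic order: "nesarbel", "nesardeven", "nesarso"
The 2nd is nesardeven.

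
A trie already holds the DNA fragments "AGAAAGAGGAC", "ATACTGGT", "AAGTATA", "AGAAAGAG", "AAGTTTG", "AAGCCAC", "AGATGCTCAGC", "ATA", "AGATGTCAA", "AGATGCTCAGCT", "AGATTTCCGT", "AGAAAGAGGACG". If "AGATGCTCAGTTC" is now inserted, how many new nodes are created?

3

"AGATGCTCAG" is already a path in the trie; the remaining "TTC" must be added.
Each of the 3 remaining characters creates one node.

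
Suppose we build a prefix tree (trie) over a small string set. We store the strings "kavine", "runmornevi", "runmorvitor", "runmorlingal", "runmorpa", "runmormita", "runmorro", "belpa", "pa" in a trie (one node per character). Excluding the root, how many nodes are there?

42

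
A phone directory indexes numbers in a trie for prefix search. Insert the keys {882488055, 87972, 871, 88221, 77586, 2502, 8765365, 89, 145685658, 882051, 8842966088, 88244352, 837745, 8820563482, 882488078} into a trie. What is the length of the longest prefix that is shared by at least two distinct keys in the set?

7

Look for the deepest trie node that still has at least two words in its subtree.
e.g. "882488055" and "882488078" share the prefix "8824880" of length 7; no pair shares a longer one.
Longest shared-prefix length: 7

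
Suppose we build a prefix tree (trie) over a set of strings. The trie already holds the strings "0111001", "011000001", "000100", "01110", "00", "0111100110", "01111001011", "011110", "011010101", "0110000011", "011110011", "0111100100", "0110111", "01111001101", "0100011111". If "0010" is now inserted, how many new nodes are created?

2

Walking "0010" from the root, the first 2 characters ("00") follow existing edges; "1" is the first miss.
New nodes needed: |"0010"| − 2 = 4 − 2 = 2.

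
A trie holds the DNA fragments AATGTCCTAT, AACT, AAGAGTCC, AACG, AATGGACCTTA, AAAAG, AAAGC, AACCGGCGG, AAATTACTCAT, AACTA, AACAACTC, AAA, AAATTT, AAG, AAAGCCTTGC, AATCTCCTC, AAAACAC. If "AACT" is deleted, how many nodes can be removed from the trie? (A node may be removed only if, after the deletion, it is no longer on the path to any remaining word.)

0

Walk "AACT" from the leaf back toward the root, removing each node that no remaining word uses.
Every node on "AACT" is still needed (e.g. by "AACTA"), so nothing is freed.
Nodes removed: 0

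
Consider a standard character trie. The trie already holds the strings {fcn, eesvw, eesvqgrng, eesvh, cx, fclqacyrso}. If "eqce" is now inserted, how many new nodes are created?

3

"e" is already a path in the trie; the remaining "qce" must be added.
New nodes needed: |"eqce"| − 1 = 4 − 1 = 3.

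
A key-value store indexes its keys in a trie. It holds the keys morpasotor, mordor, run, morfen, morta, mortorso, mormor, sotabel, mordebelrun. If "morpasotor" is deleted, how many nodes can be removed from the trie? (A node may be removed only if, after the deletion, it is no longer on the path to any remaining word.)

After clearing the end-marker at "morpasotor", prune upward until reaching a node still needed by another word.
The suffix "pasotor" (7 nodes) is used only by "morpasotor"; the node for "mor" still has the child "d", so pruning stops there.
Nodes removed: 7

7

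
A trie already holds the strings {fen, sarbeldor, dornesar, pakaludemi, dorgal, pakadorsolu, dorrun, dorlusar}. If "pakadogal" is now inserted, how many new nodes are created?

"pakado" is already a path in the trie; the remaining "gal" must be added.
Each of the 3 remaining characters creates one node.

3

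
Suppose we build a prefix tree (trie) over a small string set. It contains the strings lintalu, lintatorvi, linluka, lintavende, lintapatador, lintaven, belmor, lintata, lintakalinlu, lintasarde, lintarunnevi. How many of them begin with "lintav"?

Traverse to the node for "lintav", then collect every word in that subtree.
Matches: "lintaven", "lintavende"
Count: 2

2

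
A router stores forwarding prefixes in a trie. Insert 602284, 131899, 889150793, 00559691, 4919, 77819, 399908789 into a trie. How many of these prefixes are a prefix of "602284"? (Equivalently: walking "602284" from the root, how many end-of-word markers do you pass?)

Walk "602284" from the root; an end-of-word marker is hit whenever a stored word is a prefix of "602284".
Prefixes of the query that are stored words: "602284"
Count: 1

1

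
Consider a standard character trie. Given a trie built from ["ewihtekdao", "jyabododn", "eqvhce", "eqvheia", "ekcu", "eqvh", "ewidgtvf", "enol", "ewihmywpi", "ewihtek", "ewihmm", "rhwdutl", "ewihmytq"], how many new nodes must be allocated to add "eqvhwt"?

2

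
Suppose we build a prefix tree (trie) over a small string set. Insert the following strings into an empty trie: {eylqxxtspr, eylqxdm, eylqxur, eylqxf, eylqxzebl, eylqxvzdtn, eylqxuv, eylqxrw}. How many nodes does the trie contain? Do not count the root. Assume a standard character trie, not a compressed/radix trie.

Insert word by word; a character creates a node only if that edge doesn't already exist:
  "eylqxxtspr" → 10 new (e, y, l, q, x, x, t, s, p, r)
  "eylqxdm" → prefix "eylqx" already present; 2 new (d, m)
  "eylqxur" → prefix "eylqx" already present; 2 new (u, r)
  "eylqxf" → prefix "eylqx" already present; 1 new (f)
  "eylqxzebl" → prefix "eylqx" already present; 4 new (z, e, b, l)
  "eylqxvzdtn" → prefix "eylqx" already present; 5 new (v, z, d, t, n)
  "eylqxuv" → prefix "eylqxu" already present; 1 new (v)
  "eylqxrw" → prefix "eylqx" already present; 2 new (r, w)
Total nodes = 10 + 2 + 2 + 1 + 4 + 5 + 1 + 2 = 27

27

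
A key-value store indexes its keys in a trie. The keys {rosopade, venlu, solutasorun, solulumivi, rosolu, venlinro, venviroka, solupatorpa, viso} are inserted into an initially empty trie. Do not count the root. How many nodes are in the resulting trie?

52

Insert word by word; a character creates a node only if that edge doesn't already exist:
  "rosopade" → 8 new (r, o, s, o, p, a, d, e)
  "venlu" → 5 new (v, e, n, l, u)
  "solutasorun" → 11 new (s, o, l, u, t, a, s, o, r, u, n)
  "solulumivi" → prefix "solu" already present; 6 new (l, u, m, i, v, i)
  "rosolu" → prefix "roso" already present; 2 new (l, u)
  "venlinro" → prefix "venl" already present; 4 new (i, n, r, o)
  "venviroka" → prefix "ven" already present; 6 new (v, i, r, o, k, a)
  "solupatorpa" → prefix "solu" already present; 7 new (p, a, t, o, r, p, a)
  "viso" → prefix "v" already present; 3 new (i, s, o)
Total nodes = 8 + 5 + 11 + 6 + 2 + 4 + 6 + 7 + 3 = 52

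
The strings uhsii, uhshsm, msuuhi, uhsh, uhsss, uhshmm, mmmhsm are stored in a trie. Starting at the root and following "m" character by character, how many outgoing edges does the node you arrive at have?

The children of the "m" node are the distinct next characters among strings starting with "m".
Characters that immediately follow "m" among the stored strings: {m, s}.
That node has 2 child edges.

2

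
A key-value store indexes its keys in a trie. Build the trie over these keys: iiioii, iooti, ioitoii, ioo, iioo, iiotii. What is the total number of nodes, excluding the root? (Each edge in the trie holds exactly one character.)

20

Trace insertions, counting only characters that open a new branch:
  "iiioii" → 6 new (i, i, i, o, i, i)
  "iooti" → prefix "i" already present; 4 new (o, o, t, i)
  "ioitoii" → prefix "io" already present; 5 new (i, t, o, i, i)
  "ioo" → prefix "ioo" already present; 0 new (none)
  "iioo" → prefix "ii" already present; 2 new (o, o)
  "iiotii" → prefix "iio" already present; 3 new (t, i, i)
Total nodes = 6 + 4 + 5 + 0 + 2 + 3 = 20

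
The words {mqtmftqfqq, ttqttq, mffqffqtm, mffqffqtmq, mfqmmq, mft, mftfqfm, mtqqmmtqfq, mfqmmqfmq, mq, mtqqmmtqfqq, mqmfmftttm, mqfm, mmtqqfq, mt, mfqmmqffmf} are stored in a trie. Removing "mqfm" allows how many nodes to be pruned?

A node on "mqfm"'s path can go only if nothing else ends at it or branches off below it.
The suffix "fm" (2 nodes) is used only by "mqfm"; the node for "mq" still has the child "t", so pruning stops there.
Nodes removed: 2

2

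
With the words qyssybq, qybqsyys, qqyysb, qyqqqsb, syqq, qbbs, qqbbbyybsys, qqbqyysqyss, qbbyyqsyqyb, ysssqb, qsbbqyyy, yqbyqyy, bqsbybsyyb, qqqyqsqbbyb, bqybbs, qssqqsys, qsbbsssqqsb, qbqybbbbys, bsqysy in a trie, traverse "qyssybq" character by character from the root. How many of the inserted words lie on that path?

Traverse "qyssybq" character by character; count nodes along the way that are marked as word ends.
Prefixes of the query that are stored words: "qyssybq"
Count: 1

1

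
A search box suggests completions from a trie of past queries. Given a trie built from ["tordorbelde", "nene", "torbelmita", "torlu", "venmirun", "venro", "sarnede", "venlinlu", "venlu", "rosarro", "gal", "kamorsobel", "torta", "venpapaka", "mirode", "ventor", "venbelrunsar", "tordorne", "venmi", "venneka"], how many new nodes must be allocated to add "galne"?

2

"gal" is already a path in the trie; the remaining "ne" must be added.
New nodes needed: |"galne"| − 3 = 5 − 3 = 2.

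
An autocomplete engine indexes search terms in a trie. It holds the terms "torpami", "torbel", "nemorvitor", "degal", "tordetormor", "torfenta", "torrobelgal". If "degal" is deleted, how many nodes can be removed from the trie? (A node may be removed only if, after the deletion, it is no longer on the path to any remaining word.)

After clearing the end-marker at "degal", prune upward until reaching a node still needed by another word.
No other word shares any prefix with "degal", so all 5 of its nodes go.
Nodes removed: 5

5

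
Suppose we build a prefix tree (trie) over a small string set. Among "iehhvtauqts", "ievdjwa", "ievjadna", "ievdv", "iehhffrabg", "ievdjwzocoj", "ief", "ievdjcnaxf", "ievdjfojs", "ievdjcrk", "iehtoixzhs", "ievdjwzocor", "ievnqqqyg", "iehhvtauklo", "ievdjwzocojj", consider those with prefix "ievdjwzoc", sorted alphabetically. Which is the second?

ievdjwzocojj

Filter for "ievdjwzoc…" and sort: "ievdjwzocoj", "ievdjwzocojj", "ievdjwzocor"
Position 2: ievdjwzocojj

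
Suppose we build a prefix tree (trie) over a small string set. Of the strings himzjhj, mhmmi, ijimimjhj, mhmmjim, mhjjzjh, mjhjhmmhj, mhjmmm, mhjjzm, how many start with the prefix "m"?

Walk to "m"; the words in its subtree are exactly those with that prefix.
Matches: "mhjjzjh", "mhjjzm", "mhjmmm", "mhmmi", "mhmmjim", "mjhjhmmhj"
Count: 6

6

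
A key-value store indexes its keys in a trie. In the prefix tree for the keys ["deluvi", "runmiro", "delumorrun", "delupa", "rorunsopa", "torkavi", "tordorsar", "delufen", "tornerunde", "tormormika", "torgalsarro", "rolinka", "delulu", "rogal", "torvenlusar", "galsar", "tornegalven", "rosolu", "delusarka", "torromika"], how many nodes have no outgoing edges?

20

Leaves are exactly the stored words that no other stored word extends.
Those words: "delufen", "delulu", "delumorrun", "delupa", "delusarka", "deluvi", "galsar", "rogal", "rolinka", "rorunsopa", "rosolu", "runmiro", "tordorsar", "torgalsarro", "torkavi", "tormormika", "tornegalven", "tornerunde", "torromika", "torvenlusar"
Leaf count: 20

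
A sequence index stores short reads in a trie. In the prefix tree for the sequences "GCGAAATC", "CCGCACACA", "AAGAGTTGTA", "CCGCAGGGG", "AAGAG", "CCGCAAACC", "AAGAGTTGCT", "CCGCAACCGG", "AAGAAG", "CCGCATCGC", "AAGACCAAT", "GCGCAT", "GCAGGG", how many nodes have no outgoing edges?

12

A leaf is a node with no children — equivalently, the end of a word that is not a proper prefix of any other stored word.
Those words: "AAGAAG", "AAGACCAAT", "AAGAGTTGCT", "AAGAGTTGTA", "CCGCAAACC", "CCGCAACCGG", "CCGCACACA", "CCGCAGGGG", "CCGCATCGC", "GCAGGG", "GCGAAATC", "GCGCAT"
Leaf count: 12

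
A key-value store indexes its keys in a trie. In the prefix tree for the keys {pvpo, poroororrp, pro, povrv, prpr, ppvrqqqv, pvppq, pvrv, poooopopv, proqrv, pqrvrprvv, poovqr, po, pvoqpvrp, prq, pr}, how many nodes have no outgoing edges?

13

Leaves are exactly the stored words that no other stored word extends.
Those words: "poooopopv", "poovqr", "poroororrp", "povrv", "ppvrqqqv", "pqrvrprvv", "proqrv", "prpr", "prq", "pvoqpvrp", "pvpo", "pvppq", "pvrv"
Leaf count: 13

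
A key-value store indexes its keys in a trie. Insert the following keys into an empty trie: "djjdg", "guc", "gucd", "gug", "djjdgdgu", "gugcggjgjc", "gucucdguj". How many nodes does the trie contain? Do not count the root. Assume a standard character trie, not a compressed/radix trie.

Trie structure (* marks end of a word):
(root)
├─ d
│  └─ j
│     └─ j
│        └─ d
│           └─ g *
│              └─ d
│                 └─ g
│                    └─ u *
└─ g
   └─ u
      ├─ c *
      │  ├─ d *
      │  └─ u
      │     └─ c
      │        └─ d
      │           └─ g
      │              └─ u
      │                 └─ j *
      └─ g *
         └─ c
            └─ g
               └─ g
                  └─ j
                     └─ g
                        └─ j
                           └─ c *
Counting every labelled node above: 26.

26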